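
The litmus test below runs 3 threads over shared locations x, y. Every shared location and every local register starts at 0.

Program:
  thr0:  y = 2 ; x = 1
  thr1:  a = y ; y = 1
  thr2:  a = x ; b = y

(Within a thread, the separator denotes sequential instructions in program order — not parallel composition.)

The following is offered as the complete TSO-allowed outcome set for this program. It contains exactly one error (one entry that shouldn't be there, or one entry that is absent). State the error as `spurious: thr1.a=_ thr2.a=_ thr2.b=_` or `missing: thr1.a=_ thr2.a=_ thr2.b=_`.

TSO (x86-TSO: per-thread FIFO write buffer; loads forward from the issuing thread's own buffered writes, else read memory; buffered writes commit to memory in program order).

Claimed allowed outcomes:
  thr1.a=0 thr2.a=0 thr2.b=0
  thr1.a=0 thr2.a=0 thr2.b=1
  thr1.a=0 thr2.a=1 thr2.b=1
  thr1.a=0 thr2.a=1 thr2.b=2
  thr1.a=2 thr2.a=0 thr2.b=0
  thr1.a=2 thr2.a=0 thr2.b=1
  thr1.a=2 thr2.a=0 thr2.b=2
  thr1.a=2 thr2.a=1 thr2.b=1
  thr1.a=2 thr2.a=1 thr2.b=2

missing: thr1.a=0 thr2.a=0 thr2.b=2

outcome vector order: (thr1.a,thr2.a,thr2.b)
[TSO] allowed = {0/0/0, 0/0/1, 0/0/2, 0/1/1, 0/1/2, 2/0/0, 2/0/1, 2/0/2, 2/1/1, 2/1/2}
TSO∖claimed = {0/0/2}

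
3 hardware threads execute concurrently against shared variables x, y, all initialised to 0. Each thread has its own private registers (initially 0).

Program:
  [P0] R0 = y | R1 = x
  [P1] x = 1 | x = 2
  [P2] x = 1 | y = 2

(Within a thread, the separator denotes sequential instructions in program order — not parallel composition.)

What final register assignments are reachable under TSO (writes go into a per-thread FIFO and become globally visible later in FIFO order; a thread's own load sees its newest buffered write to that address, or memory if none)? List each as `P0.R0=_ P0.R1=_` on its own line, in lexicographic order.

outcome vector order: (P0.R0,P0.R1)
|TSO outcomes| = 5

P0.R0=0 P0.R1=0
P0.R0=0 P0.R1=1
P0.R0=0 P0.R1=2
P0.R0=2 P0.R1=1
P0.R0=2 P0.R1=2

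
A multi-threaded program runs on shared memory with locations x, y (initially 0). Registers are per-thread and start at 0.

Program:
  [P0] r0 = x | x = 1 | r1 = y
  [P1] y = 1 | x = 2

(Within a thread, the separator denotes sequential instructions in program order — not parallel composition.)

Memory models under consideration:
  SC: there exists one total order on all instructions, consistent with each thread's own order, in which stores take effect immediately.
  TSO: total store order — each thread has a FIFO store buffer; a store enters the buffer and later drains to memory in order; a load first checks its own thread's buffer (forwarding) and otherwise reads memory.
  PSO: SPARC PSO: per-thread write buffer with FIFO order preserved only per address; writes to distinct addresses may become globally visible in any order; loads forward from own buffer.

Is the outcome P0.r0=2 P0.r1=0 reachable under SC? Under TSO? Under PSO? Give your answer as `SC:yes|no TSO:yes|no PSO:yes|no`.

outcome vector order: (P0.r0,P0.r1)
SC: 3 outcomes — {00, 01, 21}
TSO: 3 outcomes — {00, 01, 21}
PSO: 4 outcomes — {00, 01, 20, 21}
target 20 ∈ {PSO}

SC:no TSO:no PSO:yes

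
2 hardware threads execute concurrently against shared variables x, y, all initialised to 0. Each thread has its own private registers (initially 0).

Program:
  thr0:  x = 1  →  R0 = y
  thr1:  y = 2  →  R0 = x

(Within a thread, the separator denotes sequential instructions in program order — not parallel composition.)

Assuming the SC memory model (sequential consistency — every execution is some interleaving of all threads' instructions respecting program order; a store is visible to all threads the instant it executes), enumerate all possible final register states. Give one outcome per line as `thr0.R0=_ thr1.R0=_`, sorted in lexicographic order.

thr0.R0=0 thr1.R0=1
thr0.R0=2 thr1.R0=0
thr0.R0=2 thr1.R0=1

outcome vector order: (thr0.R0,thr1.R0)
|SC outcomes| = 3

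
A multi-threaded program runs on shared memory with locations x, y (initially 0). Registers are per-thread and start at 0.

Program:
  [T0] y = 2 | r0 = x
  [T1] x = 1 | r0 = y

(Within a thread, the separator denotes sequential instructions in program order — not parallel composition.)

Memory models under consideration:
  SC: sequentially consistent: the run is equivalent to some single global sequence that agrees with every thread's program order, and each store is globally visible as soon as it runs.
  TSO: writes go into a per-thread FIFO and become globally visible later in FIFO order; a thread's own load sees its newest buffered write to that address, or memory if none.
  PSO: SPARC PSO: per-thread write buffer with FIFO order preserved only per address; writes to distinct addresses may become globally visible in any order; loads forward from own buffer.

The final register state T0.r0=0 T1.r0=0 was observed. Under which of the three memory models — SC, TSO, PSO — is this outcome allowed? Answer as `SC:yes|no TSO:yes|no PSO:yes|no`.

SC:no TSO:yes PSO:yes

outcome vector order: (T0.r0,T1.r0)
[SC] allowed = {0/2 1/0 1/2}
[TSO] allowed = {0/0 0/2 1/0 1/2}
[PSO] allowed = {0/0 0/2 1/0 1/2}
target 0/0 ∈ {TSO,PSO}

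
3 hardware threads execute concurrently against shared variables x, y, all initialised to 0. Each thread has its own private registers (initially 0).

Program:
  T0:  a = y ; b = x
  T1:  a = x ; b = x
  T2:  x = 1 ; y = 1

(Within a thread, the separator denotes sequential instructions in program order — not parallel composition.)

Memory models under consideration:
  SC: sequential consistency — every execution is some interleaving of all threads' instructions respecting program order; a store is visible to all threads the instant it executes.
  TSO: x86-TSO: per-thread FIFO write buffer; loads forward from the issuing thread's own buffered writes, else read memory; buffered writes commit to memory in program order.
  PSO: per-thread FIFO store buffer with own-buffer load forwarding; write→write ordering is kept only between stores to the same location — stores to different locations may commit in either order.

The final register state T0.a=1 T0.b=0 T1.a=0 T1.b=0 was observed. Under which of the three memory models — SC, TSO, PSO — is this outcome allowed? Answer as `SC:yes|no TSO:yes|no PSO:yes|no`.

SC:no TSO:no PSO:yes

outcome vector order: (T0.a,T0.b,T1.a,T1.b)
under SC → 0/0/0/0 0/0/0/1 0/0/1/1 0/1/0/0 0/1/0/1 0/1/1/1 1/1/0/0 1/1/0/1 1/1/1/1
under TSO → 0/0/0/0 0/0/0/1 0/0/1/1 0/1/0/0 0/1/0/1 0/1/1/1 1/1/0/0 1/1/0/1 1/1/1/1
under PSO → 0/0/0/0 0/0/0/1 0/0/1/1 0/1/0/0 0/1/0/1 0/1/1/1 1/0/0/0 1/0/0/1 1/0/1/1 1/1/0/0 1/1/0/1 1/1/1/1
target 1/0/0/0 ∈ {PSO}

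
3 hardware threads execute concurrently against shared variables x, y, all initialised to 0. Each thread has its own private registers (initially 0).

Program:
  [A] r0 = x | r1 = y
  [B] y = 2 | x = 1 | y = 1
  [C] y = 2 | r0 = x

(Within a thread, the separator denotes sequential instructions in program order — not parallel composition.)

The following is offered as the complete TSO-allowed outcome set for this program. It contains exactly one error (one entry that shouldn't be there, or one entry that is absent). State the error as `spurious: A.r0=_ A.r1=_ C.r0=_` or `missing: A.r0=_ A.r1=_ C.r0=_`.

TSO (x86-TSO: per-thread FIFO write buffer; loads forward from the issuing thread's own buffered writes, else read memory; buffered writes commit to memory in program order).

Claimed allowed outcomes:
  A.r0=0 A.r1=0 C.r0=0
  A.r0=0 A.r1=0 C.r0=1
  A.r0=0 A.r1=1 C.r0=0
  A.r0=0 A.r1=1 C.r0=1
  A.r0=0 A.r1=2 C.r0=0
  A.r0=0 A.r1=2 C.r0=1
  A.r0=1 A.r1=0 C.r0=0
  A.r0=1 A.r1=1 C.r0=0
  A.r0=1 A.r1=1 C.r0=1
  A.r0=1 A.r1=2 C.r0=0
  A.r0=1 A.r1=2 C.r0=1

outcome vector order: (A.r0,A.r1,C.r0)
under TSO → 000; 001; 010; 011; 020; 021; 110; 111; 120; 121
claimed∖TSO = {100}

spurious: A.r0=1 A.r1=0 C.r0=0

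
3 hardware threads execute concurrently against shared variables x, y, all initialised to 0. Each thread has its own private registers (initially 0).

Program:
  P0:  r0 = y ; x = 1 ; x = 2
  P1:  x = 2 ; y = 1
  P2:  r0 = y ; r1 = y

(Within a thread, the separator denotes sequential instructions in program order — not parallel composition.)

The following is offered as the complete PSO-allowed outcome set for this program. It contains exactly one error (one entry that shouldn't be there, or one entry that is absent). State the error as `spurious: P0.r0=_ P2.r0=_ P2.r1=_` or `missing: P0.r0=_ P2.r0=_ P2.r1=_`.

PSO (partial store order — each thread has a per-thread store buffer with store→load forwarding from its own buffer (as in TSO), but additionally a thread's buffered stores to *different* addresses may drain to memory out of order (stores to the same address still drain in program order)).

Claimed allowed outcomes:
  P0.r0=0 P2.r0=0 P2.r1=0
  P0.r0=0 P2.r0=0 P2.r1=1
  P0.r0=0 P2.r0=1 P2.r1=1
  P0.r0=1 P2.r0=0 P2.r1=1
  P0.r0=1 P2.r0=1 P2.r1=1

outcome vector order: (P0.r0,P2.r0,P2.r1)
[PSO] allowed = {0/0/0, 0/0/1, 0/1/1, 1/0/0, 1/0/1, 1/1/1}
PSO∖claimed = {1/0/0}

missing: P0.r0=1 P2.r0=0 P2.r1=0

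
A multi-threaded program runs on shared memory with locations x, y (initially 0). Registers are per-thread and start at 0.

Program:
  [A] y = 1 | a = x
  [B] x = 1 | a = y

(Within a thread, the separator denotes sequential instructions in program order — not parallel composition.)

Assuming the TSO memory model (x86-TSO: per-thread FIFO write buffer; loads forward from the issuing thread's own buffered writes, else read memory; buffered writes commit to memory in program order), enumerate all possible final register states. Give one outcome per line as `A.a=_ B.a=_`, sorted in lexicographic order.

A.a=0 B.a=0
A.a=0 B.a=1
A.a=1 B.a=0
A.a=1 B.a=1

outcome vector order: (A.a,B.a)
|TSO outcomes| = 4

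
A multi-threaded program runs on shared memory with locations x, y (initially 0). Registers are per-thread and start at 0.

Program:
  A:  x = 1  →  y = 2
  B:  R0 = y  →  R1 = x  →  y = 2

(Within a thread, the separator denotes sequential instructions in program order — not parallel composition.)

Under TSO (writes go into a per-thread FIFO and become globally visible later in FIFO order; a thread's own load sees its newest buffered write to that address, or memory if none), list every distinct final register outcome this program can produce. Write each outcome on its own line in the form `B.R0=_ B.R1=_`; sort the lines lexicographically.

B.R0=0 B.R1=0
B.R0=0 B.R1=1
B.R0=2 B.R1=1

outcome vector order: (B.R0,B.R1)
|TSO outcomes| = 3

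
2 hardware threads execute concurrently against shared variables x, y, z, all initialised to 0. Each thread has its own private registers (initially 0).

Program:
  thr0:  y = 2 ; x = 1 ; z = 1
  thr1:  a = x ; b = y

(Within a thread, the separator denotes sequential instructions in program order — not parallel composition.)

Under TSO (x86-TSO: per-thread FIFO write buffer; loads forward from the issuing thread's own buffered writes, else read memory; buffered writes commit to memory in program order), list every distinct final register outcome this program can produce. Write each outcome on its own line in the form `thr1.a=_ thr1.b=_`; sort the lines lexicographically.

outcome vector order: (thr1.a,thr1.b)
|TSO outcomes| = 3

thr1.a=0 thr1.b=0
thr1.a=0 thr1.b=2
thr1.a=1 thr1.b=2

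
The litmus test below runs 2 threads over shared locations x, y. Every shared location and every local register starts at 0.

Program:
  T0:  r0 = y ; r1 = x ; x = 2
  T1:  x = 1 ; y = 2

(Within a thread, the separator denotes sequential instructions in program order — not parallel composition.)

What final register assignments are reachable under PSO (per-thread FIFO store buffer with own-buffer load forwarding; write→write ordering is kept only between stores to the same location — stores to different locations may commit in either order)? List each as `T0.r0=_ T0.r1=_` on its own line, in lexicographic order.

outcome vector order: (T0.r0,T0.r1)
|PSO outcomes| = 4

T0.r0=0 T0.r1=0
T0.r0=0 T0.r1=1
T0.r0=2 T0.r1=0
T0.r0=2 T0.r1=1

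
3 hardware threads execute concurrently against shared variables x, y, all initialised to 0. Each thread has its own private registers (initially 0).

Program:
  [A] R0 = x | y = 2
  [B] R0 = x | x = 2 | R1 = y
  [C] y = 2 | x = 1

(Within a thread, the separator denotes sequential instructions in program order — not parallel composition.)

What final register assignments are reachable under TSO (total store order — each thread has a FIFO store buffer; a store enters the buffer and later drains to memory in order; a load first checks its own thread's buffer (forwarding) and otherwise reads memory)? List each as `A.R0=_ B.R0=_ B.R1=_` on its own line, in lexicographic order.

A.R0=0 B.R0=0 B.R1=0
A.R0=0 B.R0=0 B.R1=2
A.R0=0 B.R0=1 B.R1=2
A.R0=1 B.R0=0 B.R1=0
A.R0=1 B.R0=0 B.R1=2
A.R0=1 B.R0=1 B.R1=2
A.R0=2 B.R0=0 B.R1=0
A.R0=2 B.R0=0 B.R1=2
A.R0=2 B.R0=1 B.R1=2

outcome vector order: (A.R0,B.R0,B.R1)
|TSO outcomes| = 9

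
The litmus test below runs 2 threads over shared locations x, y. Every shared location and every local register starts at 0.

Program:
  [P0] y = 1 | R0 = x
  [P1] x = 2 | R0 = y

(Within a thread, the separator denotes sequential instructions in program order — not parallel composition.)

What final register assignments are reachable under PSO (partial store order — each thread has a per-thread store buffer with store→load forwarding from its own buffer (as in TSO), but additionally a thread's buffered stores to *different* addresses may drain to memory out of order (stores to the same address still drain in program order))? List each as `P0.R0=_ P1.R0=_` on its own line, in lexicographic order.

outcome vector order: (P0.R0,P1.R0)
|PSO outcomes| = 4

P0.R0=0 P1.R0=0
P0.R0=0 P1.R0=1
P0.R0=2 P1.R0=0
P0.R0=2 P1.R0=1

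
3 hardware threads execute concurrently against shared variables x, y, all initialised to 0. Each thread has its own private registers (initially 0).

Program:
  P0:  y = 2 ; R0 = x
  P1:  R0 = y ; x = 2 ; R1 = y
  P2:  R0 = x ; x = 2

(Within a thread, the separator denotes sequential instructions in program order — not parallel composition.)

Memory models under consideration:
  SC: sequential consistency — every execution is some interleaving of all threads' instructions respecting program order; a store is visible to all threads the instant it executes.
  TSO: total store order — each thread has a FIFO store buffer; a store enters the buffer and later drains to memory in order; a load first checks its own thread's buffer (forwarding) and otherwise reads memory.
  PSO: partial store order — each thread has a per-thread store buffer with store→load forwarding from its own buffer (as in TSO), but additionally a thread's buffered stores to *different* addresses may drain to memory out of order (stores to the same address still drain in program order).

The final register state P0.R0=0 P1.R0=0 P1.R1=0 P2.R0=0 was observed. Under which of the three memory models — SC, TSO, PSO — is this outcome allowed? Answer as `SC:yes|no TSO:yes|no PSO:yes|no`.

SC:no TSO:yes PSO:yes

outcome vector order: (P0.R0,P1.R0,P1.R1,P2.R0)
SC: 10 outcomes — {<0 0 2 0> <0 0 2 2> <0 2 2 0> <0 2 2 2> <2 0 0 0> <2 0 0 2> <2 0 2 0> <2 0 2 2> <2 2 2 0> <2 2 2 2>}
TSO: 12 outcomes — {<0 0 0 0> <0 0 0 2> <0 0 2 0> <0 0 2 2> <0 2 2 0> <0 2 2 2> <2 0 0 0> <2 0 0 2> <2 0 2 0> <2 0 2 2> <2 2 2 0> <2 2 2 2>}
PSO: 12 outcomes — {<0 0 0 0> <0 0 0 2> <0 0 2 0> <0 0 2 2> <0 2 2 0> <0 2 2 2> <2 0 0 0> <2 0 0 2> <2 0 2 0> <2 0 2 2> <2 2 2 0> <2 2 2 2>}
target <0 0 0 0> ∈ {TSO,PSO}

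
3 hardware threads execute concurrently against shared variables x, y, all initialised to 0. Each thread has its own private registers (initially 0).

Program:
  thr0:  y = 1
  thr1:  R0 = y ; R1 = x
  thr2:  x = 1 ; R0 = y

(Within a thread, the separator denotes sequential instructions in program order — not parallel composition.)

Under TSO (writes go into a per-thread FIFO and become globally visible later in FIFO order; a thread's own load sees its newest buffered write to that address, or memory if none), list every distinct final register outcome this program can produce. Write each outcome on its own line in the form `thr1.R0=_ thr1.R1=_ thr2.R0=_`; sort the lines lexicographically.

outcome vector order: (thr1.R0,thr1.R1,thr2.R0)
|TSO outcomes| = 8

thr1.R0=0 thr1.R1=0 thr2.R0=0
thr1.R0=0 thr1.R1=0 thr2.R0=1
thr1.R0=0 thr1.R1=1 thr2.R0=0
thr1.R0=0 thr1.R1=1 thr2.R0=1
thr1.R0=1 thr1.R1=0 thr2.R0=0
thr1.R0=1 thr1.R1=0 thr2.R0=1
thr1.R0=1 thr1.R1=1 thr2.R0=0
thr1.R0=1 thr1.R1=1 thr2.R0=1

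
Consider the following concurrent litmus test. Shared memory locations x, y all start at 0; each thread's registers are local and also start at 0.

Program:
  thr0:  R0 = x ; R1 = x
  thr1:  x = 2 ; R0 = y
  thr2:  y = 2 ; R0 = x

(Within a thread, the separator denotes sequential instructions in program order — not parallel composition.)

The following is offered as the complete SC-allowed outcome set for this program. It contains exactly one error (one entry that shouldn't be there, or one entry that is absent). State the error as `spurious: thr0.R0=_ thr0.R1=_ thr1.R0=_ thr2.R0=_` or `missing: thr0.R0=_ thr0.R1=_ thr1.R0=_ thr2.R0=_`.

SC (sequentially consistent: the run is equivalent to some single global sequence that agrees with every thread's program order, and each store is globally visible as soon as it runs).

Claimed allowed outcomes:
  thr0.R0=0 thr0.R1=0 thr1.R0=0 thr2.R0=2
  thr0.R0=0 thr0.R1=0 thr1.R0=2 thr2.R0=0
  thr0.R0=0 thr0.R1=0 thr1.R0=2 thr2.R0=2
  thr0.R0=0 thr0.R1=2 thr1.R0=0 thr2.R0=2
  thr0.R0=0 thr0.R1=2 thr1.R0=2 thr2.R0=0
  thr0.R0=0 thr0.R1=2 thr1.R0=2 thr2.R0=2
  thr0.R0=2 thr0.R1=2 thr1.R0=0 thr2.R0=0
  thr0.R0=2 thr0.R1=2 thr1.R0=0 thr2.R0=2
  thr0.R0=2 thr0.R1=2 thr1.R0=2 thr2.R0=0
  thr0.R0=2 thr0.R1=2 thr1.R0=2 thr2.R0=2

outcome vector order: (thr0.R0,thr0.R1,thr1.R0,thr2.R0)
SC: 9 outcomes — {<0 0 0 2> <0 0 2 0> <0 0 2 2> <0 2 0 2> <0 2 2 0> <0 2 2 2> <2 2 0 2> <2 2 2 0> <2 2 2 2>}
claimed∖SC = {<2 2 0 0>}

spurious: thr0.R0=2 thr0.R1=2 thr1.R0=0 thr2.R0=0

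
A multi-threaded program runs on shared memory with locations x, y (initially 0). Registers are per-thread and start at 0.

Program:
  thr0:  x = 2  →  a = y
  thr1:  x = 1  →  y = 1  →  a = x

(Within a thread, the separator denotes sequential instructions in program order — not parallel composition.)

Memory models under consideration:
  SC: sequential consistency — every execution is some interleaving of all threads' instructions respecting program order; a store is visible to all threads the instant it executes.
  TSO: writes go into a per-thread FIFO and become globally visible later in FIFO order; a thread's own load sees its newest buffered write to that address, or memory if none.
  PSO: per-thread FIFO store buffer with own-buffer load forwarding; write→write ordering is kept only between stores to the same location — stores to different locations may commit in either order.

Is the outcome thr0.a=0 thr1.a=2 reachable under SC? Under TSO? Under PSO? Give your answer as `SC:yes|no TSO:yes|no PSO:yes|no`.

outcome vector order: (thr0.a,thr1.a)
[SC] allowed = {(0,1) (0,2) (1,1) (1,2)}
[TSO] allowed = {(0,1) (0,2) (1,1) (1,2)}
[PSO] allowed = {(0,1) (0,2) (1,1) (1,2)}
target (0,2) ∈ {SC,TSO,PSO}

SC:yes TSO:yes PSO:yes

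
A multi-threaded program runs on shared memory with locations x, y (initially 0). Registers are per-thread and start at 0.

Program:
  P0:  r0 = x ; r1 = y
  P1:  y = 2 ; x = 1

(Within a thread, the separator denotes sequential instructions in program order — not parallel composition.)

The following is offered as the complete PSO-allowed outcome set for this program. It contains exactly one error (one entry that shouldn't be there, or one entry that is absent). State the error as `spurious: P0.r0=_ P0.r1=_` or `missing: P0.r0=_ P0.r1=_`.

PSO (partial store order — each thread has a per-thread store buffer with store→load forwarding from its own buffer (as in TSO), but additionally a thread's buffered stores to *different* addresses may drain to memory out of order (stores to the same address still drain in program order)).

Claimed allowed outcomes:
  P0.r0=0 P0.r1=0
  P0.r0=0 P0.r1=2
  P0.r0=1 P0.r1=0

missing: P0.r0=1 P0.r1=2

outcome vector order: (P0.r0,P0.r1)
PSO: 4 outcomes — {(0,0); (0,2); (1,0); (1,2)}
PSO∖claimed = {(1,2)}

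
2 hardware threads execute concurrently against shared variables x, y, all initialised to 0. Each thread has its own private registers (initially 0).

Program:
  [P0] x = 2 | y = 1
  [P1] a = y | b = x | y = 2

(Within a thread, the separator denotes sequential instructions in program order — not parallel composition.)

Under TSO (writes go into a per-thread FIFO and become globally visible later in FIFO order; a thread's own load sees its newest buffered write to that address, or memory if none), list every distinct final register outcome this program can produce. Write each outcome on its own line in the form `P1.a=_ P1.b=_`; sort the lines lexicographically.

P1.a=0 P1.b=0
P1.a=0 P1.b=2
P1.a=1 P1.b=2

outcome vector order: (P1.a,P1.b)
|TSO outcomes| = 3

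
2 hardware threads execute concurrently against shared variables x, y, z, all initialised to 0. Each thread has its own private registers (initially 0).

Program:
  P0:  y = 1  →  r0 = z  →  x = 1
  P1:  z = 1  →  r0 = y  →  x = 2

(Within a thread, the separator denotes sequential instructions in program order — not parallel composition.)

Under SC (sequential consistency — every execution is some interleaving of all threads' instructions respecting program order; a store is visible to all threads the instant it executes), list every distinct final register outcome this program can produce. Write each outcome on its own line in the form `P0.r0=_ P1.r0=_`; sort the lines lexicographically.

P0.r0=0 P1.r0=1
P0.r0=1 P1.r0=0
P0.r0=1 P1.r0=1

outcome vector order: (P0.r0,P1.r0)
|SC outcomes| = 3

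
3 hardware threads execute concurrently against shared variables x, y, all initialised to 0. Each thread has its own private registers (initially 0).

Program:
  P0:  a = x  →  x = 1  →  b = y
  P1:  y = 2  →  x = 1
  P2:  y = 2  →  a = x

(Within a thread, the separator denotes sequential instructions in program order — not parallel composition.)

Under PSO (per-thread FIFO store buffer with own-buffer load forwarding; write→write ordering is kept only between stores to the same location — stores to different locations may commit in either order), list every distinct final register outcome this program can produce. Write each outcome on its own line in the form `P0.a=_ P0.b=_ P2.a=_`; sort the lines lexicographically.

P0.a=0 P0.b=0 P2.a=0
P0.a=0 P0.b=0 P2.a=1
P0.a=0 P0.b=2 P2.a=0
P0.a=0 P0.b=2 P2.a=1
P0.a=1 P0.b=0 P2.a=0
P0.a=1 P0.b=0 P2.a=1
P0.a=1 P0.b=2 P2.a=0
P0.a=1 P0.b=2 P2.a=1

outcome vector order: (P0.a,P0.b,P2.a)
|PSO outcomes| = 8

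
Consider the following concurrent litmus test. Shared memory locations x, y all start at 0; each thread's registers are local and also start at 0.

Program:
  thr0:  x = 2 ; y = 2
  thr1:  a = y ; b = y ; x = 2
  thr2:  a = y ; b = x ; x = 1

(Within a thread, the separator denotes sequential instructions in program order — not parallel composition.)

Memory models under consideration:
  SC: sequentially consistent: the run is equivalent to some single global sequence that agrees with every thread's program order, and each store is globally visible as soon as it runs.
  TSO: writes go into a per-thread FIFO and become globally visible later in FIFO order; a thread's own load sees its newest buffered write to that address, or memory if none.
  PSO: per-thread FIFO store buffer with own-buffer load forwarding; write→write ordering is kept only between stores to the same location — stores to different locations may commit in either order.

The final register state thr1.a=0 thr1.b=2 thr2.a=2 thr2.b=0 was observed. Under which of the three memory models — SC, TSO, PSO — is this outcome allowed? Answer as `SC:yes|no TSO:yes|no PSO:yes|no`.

outcome vector order: (thr1.a,thr1.b,thr2.a,thr2.b)
under SC → <0 0 0 0>, <0 0 0 2>, <0 0 2 2>, <0 2 0 0>, <0 2 0 2>, <0 2 2 2>, <2 2 0 0>, <2 2 0 2>, <2 2 2 2>
under TSO → <0 0 0 0>, <0 0 0 2>, <0 0 2 2>, <0 2 0 0>, <0 2 0 2>, <0 2 2 2>, <2 2 0 0>, <2 2 0 2>, <2 2 2 2>
under PSO → <0 0 0 0>, <0 0 0 2>, <0 0 2 0>, <0 0 2 2>, <0 2 0 0>, <0 2 0 2>, <0 2 2 0>, <0 2 2 2>, <2 2 0 0>, <2 2 0 2>, <2 2 2 0>, <2 2 2 2>
target <0 2 2 0> ∈ {PSO}

SC:no TSO:no PSO:yes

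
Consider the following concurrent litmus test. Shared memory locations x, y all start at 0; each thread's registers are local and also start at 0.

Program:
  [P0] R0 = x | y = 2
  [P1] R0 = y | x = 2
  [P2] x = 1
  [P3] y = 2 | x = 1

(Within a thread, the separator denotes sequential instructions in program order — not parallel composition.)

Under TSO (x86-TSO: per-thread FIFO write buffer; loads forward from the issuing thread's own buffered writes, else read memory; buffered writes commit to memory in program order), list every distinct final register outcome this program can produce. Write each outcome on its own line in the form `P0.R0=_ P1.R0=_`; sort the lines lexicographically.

outcome vector order: (P0.R0,P1.R0)
|TSO outcomes| = 6

P0.R0=0 P1.R0=0
P0.R0=0 P1.R0=2
P0.R0=1 P1.R0=0
P0.R0=1 P1.R0=2
P0.R0=2 P1.R0=0
P0.R0=2 P1.R0=2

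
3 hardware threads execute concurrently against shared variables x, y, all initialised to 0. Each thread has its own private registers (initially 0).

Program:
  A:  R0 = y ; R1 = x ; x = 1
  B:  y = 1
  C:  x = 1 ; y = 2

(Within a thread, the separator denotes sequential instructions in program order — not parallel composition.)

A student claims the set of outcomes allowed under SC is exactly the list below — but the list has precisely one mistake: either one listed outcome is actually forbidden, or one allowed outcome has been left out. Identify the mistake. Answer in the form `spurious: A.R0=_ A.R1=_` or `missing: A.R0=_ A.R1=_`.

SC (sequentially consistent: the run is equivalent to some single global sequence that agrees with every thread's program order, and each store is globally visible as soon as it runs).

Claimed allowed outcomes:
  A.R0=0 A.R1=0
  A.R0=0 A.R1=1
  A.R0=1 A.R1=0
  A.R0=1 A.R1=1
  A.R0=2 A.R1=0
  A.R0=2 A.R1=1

outcome vector order: (A.R0,A.R1)
[SC] allowed = {(0,0) (0,1) (1,0) (1,1) (2,1)}
claimed∖SC = {(2,0)}

spurious: A.R0=2 A.R1=0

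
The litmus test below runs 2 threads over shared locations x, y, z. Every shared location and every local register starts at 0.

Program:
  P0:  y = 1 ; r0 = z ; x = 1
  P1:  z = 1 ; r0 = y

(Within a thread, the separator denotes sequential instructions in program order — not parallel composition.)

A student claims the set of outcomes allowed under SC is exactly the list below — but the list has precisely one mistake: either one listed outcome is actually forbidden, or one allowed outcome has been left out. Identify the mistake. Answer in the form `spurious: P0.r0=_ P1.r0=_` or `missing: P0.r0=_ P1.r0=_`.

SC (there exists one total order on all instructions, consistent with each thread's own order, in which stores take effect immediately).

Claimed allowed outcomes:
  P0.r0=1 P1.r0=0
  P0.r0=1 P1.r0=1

missing: P0.r0=0 P1.r0=1

outcome vector order: (P0.r0,P1.r0)
[SC] allowed = {01 10 11}
SC∖claimed = {01}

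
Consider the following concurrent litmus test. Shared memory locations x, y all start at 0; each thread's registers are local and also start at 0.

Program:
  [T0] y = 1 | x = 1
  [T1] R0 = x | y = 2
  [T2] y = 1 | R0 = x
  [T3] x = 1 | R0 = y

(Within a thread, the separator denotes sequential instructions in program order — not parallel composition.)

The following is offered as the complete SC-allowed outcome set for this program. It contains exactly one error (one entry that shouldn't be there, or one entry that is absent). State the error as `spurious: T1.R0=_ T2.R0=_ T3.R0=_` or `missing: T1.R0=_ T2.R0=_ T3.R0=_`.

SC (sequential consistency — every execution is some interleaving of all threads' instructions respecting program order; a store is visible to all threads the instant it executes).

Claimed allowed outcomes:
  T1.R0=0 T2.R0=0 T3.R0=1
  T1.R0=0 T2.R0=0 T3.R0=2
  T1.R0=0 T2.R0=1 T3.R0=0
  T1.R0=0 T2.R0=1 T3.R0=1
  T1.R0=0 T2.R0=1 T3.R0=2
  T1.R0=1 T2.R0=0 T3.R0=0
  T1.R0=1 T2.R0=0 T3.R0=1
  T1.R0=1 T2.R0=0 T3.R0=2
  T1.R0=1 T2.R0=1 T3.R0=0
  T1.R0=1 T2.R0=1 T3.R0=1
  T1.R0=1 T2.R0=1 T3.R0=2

spurious: T1.R0=1 T2.R0=0 T3.R0=0

outcome vector order: (T1.R0,T2.R0,T3.R0)
SC (10): <0 0 1> <0 0 2> <0 1 0> <0 1 1> <0 1 2> <1 0 1> <1 0 2> <1 1 0> <1 1 1> <1 1 2>
claimed∖SC = {<1 0 0>}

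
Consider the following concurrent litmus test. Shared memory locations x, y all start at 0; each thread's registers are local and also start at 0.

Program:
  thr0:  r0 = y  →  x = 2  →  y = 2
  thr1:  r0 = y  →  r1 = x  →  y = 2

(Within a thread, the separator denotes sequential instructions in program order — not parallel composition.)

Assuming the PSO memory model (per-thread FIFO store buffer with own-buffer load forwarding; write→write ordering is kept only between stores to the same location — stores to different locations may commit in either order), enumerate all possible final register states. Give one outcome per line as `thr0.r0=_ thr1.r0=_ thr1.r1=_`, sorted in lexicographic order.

outcome vector order: (thr0.r0,thr1.r0,thr1.r1)
|PSO outcomes| = 5

thr0.r0=0 thr1.r0=0 thr1.r1=0
thr0.r0=0 thr1.r0=0 thr1.r1=2
thr0.r0=0 thr1.r0=2 thr1.r1=0
thr0.r0=0 thr1.r0=2 thr1.r1=2
thr0.r0=2 thr1.r0=0 thr1.r1=0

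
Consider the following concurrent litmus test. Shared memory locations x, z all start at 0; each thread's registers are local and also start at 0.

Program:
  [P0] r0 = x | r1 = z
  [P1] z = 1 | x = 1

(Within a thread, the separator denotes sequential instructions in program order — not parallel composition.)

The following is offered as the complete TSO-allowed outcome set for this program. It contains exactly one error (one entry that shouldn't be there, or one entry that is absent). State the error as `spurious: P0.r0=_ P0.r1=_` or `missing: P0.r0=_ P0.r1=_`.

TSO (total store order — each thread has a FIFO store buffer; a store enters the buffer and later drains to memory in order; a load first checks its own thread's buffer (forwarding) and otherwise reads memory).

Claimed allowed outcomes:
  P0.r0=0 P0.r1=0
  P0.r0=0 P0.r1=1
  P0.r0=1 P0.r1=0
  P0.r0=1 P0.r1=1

outcome vector order: (P0.r0,P0.r1)
TSO: 3 outcomes — {<0 0>, <0 1>, <1 1>}
claimed∖TSO = {<1 0>}

spurious: P0.r0=1 P0.r1=0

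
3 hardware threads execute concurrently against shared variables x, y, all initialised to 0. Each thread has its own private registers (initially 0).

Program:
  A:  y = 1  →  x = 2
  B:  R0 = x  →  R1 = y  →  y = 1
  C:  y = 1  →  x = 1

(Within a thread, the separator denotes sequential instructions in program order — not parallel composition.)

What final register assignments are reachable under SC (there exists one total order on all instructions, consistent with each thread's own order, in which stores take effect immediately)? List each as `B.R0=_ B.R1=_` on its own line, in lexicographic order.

outcome vector order: (B.R0,B.R1)
|SC outcomes| = 4

B.R0=0 B.R1=0
B.R0=0 B.R1=1
B.R0=1 B.R1=1
B.R0=2 B.R1=1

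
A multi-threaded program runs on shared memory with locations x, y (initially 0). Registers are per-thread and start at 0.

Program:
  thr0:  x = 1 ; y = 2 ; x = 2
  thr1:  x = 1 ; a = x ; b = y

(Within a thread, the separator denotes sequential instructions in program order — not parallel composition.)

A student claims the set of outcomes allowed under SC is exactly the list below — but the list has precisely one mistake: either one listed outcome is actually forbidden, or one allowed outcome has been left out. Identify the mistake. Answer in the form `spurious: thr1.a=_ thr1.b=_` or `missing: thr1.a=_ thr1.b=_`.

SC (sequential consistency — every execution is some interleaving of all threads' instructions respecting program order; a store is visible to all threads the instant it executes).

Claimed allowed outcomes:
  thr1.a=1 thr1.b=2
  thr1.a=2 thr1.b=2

outcome vector order: (thr1.a,thr1.b)
SC: 3 outcomes — {1/0 1/2 2/2}
SC∖claimed = {1/0}

missing: thr1.a=1 thr1.b=0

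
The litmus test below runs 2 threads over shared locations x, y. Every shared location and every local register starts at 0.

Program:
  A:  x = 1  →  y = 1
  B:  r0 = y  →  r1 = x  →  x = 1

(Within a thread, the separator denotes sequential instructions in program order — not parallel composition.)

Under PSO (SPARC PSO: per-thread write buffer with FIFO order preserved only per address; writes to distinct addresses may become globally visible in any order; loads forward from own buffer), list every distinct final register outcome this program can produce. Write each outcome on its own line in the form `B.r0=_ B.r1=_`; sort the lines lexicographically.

outcome vector order: (B.r0,B.r1)
|PSO outcomes| = 4

B.r0=0 B.r1=0
B.r0=0 B.r1=1
B.r0=1 B.r1=0
B.r0=1 B.r1=1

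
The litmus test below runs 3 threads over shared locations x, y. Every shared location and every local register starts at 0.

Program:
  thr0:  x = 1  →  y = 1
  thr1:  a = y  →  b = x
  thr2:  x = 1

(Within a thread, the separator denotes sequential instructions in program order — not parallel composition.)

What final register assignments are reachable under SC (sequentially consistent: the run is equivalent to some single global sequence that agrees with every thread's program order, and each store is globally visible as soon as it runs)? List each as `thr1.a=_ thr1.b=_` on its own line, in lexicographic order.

outcome vector order: (thr1.a,thr1.b)
|SC outcomes| = 3

thr1.a=0 thr1.b=0
thr1.a=0 thr1.b=1
thr1.a=1 thr1.b=1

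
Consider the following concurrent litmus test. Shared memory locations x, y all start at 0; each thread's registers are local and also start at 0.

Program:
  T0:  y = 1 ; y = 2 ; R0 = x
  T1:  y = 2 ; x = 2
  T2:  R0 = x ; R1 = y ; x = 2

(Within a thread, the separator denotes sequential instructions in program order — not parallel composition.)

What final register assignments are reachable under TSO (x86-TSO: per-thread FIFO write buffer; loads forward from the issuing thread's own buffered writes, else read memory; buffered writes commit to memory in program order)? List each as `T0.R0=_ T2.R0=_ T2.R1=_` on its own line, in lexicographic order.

T0.R0=0 T2.R0=0 T2.R1=0
T0.R0=0 T2.R0=0 T2.R1=1
T0.R0=0 T2.R0=0 T2.R1=2
T0.R0=0 T2.R0=2 T2.R1=1
T0.R0=0 T2.R0=2 T2.R1=2
T0.R0=2 T2.R0=0 T2.R1=0
T0.R0=2 T2.R0=0 T2.R1=1
T0.R0=2 T2.R0=0 T2.R1=2
T0.R0=2 T2.R0=2 T2.R1=1
T0.R0=2 T2.R0=2 T2.R1=2

outcome vector order: (T0.R0,T2.R0,T2.R1)
|TSO outcomes| = 10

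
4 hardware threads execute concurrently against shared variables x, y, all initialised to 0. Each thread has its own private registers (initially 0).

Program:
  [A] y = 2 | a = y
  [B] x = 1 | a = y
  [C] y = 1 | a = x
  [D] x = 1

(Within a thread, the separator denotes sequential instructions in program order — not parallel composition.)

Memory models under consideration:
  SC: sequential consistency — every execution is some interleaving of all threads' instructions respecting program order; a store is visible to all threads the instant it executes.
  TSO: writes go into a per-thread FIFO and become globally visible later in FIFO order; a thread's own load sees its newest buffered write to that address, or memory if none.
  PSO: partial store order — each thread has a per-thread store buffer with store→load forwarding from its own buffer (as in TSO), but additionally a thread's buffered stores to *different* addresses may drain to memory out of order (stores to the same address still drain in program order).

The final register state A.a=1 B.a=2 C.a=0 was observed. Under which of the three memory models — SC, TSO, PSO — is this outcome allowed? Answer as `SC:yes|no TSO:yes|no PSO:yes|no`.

SC:no TSO:yes PSO:yes

outcome vector order: (A.a,B.a,C.a)
under SC → <1 0 1>, <1 1 0>, <1 1 1>, <1 2 1>, <2 0 1>, <2 1 0>, <2 1 1>, <2 2 0>, <2 2 1>
under TSO → <1 0 0>, <1 0 1>, <1 1 0>, <1 1 1>, <1 2 0>, <1 2 1>, <2 0 0>, <2 0 1>, <2 1 0>, <2 1 1>, <2 2 0>, <2 2 1>
under PSO → <1 0 0>, <1 0 1>, <1 1 0>, <1 1 1>, <1 2 0>, <1 2 1>, <2 0 0>, <2 0 1>, <2 1 0>, <2 1 1>, <2 2 0>, <2 2 1>
target <1 2 0> ∈ {TSO,PSO}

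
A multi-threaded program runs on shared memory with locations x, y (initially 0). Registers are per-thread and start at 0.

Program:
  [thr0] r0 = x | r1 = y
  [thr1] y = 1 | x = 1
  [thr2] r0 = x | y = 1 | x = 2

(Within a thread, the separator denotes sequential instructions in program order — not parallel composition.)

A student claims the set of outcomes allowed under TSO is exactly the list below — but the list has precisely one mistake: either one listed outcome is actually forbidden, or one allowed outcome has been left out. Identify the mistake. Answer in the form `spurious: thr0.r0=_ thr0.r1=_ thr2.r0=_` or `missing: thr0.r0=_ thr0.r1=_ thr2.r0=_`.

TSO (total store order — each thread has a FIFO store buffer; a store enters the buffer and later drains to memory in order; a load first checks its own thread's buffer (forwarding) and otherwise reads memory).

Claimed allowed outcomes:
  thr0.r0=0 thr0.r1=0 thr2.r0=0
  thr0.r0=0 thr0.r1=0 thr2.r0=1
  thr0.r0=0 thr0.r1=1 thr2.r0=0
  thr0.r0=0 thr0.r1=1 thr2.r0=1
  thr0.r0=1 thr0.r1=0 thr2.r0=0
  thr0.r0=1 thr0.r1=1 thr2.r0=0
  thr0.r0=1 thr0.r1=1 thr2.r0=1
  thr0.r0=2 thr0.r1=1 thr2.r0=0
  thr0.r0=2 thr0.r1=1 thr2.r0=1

outcome vector order: (thr0.r0,thr0.r1,thr2.r0)
[TSO] allowed = {<0 0 0>, <0 0 1>, <0 1 0>, <0 1 1>, <1 1 0>, <1 1 1>, <2 1 0>, <2 1 1>}
claimed∖TSO = {<1 0 0>}

spurious: thr0.r0=1 thr0.r1=0 thr2.r0=0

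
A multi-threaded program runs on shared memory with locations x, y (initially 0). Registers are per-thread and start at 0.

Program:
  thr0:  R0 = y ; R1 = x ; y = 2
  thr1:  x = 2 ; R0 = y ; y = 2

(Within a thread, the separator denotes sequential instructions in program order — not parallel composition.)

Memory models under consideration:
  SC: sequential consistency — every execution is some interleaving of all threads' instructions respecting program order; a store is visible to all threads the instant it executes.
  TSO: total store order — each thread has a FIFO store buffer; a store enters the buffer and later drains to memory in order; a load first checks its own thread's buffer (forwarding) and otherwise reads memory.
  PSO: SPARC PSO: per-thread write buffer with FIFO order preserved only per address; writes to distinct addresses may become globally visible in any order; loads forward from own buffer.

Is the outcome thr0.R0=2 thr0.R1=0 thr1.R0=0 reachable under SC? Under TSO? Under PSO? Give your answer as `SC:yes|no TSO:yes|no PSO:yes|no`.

SC:no TSO:no PSO:yes

outcome vector order: (thr0.R0,thr0.R1,thr1.R0)
[SC] allowed = {<0 0 0> <0 0 2> <0 2 0> <0 2 2> <2 2 0>}
[TSO] allowed = {<0 0 0> <0 0 2> <0 2 0> <0 2 2> <2 2 0>}
[PSO] allowed = {<0 0 0> <0 0 2> <0 2 0> <0 2 2> <2 0 0> <2 2 0>}
target <2 0 0> ∈ {PSO}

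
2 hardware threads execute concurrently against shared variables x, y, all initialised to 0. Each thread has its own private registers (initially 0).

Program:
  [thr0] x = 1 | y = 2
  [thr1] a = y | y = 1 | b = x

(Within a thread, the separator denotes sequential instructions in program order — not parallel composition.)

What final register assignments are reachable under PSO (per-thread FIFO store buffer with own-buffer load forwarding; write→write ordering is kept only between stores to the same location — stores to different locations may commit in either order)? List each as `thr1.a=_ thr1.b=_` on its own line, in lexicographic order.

thr1.a=0 thr1.b=0
thr1.a=0 thr1.b=1
thr1.a=2 thr1.b=0
thr1.a=2 thr1.b=1

outcome vector order: (thr1.a,thr1.b)
|PSO outcomes| = 4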